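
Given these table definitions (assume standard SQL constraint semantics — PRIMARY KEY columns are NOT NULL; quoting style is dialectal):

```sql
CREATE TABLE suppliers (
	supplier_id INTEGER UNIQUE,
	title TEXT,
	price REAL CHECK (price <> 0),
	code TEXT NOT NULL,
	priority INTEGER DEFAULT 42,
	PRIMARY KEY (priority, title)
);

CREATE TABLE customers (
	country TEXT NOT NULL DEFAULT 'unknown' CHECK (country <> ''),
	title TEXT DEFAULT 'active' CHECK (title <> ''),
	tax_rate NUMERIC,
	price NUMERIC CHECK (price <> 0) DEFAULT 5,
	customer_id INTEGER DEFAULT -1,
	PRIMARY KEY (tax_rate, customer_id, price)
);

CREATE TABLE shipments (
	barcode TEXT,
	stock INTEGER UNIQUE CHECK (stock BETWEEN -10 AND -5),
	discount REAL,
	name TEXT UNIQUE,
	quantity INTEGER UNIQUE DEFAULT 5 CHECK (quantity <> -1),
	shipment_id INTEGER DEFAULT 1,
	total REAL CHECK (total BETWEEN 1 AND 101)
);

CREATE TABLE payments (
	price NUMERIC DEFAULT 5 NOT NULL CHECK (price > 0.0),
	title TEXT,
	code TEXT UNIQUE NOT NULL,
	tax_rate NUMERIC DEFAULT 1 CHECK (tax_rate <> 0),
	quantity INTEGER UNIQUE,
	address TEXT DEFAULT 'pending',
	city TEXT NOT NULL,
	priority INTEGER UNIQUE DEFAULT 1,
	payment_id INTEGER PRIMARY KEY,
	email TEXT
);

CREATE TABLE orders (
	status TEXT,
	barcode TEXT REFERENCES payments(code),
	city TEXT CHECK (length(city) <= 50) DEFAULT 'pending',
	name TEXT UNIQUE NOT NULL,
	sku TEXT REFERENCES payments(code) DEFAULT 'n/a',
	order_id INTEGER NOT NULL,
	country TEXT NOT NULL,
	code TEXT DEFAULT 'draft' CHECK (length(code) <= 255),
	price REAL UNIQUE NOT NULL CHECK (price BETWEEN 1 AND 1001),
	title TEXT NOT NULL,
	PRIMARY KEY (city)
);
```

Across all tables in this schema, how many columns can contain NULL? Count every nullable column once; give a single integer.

20

suppliers: 2 nullable (supplier_id, price — PK (priority, title) and explicit NOT NULL columns excluded).
customers: 1 nullable (title — PK (tax_rate, customer_id, price) and explicit NOT NULL columns excluded).
shipments: 7 nullable (barcode, stock, discount, name, quantity, shipment_id, total — PK none and explicit NOT NULL columns excluded).
payments: 6 nullable (title, tax_rate, quantity, address, priority, email — PK (payment_id) and explicit NOT NULL columns excluded).
orders: 4 nullable (status, barcode, sku, code — PK (city) and explicit NOT NULL columns excluded).
Total: 2 + 1 + 7 + 6 + 4 = 20.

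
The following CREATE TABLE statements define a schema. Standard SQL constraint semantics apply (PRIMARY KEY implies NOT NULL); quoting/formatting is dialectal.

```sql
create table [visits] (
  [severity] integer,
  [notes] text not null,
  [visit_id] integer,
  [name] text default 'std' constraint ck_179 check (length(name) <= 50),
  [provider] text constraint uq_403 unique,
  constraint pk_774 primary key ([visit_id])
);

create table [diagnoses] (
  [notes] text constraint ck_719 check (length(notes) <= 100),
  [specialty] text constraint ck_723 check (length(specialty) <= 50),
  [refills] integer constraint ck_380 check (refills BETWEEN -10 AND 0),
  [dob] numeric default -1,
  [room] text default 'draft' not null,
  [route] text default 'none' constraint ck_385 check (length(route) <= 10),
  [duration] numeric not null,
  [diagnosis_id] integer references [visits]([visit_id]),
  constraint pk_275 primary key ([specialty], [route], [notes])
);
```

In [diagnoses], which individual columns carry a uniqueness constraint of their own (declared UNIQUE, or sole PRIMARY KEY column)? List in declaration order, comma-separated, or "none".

none

- notes: part of a composite PRIMARY KEY — only the tuple is unique, not this column on its own.
- specialty: part of a composite PRIMARY KEY — only the tuple is unique, not this column on its own.
- refills: no UNIQUE or single-column PK constraint.
- dob: no UNIQUE or single-column PK constraint.
- room: no UNIQUE or single-column PK constraint.
- route: part of a composite PRIMARY KEY — only the tuple is unique, not this column on its own.
- duration: no UNIQUE or single-column PK constraint.
- diagnosis_id: no UNIQUE or single-column PK constraint.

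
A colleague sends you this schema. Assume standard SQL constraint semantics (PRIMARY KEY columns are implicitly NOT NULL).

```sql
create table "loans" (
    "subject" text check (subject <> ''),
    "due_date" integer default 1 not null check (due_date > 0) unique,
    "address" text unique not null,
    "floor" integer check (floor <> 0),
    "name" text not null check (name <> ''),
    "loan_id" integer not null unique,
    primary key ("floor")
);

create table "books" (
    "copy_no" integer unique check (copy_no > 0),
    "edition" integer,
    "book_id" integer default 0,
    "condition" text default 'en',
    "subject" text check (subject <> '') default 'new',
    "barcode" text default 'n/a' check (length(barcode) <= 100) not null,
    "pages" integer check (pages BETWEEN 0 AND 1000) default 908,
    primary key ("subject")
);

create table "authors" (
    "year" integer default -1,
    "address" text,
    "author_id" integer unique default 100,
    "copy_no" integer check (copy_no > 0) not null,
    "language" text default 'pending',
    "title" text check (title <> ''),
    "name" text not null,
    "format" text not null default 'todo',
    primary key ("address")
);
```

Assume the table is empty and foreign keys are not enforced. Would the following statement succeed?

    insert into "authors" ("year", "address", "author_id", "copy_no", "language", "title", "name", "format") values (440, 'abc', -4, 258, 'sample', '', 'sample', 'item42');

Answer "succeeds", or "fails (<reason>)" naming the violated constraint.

fails (CHECK on title)

The value '' for title violates CHECK (title <> '').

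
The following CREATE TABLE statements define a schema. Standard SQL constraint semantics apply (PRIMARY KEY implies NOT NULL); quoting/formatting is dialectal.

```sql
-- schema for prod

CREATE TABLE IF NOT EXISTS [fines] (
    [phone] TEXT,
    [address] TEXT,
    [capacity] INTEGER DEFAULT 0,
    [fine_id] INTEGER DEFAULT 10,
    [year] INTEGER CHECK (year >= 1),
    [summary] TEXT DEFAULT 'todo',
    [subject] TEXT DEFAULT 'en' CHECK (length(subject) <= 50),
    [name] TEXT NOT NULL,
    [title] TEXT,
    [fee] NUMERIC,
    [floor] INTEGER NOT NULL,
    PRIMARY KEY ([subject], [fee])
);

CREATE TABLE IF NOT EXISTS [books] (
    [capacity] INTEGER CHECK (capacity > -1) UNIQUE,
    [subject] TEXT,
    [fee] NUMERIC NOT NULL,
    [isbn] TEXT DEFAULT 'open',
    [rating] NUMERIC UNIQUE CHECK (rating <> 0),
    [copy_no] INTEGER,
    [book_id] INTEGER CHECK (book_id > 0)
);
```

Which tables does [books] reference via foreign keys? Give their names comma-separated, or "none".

none

No column in books has a REFERENCES clause.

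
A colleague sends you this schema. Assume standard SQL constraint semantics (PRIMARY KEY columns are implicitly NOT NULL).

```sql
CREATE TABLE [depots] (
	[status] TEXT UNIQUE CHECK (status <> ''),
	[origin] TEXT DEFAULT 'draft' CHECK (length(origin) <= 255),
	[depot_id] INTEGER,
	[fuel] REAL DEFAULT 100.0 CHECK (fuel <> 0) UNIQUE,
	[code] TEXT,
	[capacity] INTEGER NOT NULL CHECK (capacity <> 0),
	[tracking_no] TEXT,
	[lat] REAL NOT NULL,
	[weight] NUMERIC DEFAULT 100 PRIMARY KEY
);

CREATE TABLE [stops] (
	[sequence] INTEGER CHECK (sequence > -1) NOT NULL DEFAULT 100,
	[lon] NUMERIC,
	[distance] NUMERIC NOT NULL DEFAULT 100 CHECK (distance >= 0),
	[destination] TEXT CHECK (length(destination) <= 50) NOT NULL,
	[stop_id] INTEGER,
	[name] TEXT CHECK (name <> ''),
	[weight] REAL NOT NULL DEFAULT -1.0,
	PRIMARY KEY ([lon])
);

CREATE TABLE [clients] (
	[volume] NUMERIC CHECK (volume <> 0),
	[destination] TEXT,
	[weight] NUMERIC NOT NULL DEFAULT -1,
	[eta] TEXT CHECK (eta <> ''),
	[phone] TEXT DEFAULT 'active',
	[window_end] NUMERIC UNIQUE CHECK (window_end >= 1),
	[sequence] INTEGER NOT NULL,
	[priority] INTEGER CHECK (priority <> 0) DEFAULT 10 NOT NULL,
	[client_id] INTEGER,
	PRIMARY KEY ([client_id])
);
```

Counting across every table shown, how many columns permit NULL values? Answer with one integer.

13

depots: 6 nullable (status, origin, depot_id, fuel, code, tracking_no — PK (weight) and explicit NOT NULL columns excluded).
stops: 2 nullable (stop_id, name — PK (lon) and explicit NOT NULL columns excluded).
clients: 5 nullable (volume, destination, eta, phone, window_end — PK (client_id) and explicit NOT NULL columns excluded).
Total: 6 + 2 + 5 = 13.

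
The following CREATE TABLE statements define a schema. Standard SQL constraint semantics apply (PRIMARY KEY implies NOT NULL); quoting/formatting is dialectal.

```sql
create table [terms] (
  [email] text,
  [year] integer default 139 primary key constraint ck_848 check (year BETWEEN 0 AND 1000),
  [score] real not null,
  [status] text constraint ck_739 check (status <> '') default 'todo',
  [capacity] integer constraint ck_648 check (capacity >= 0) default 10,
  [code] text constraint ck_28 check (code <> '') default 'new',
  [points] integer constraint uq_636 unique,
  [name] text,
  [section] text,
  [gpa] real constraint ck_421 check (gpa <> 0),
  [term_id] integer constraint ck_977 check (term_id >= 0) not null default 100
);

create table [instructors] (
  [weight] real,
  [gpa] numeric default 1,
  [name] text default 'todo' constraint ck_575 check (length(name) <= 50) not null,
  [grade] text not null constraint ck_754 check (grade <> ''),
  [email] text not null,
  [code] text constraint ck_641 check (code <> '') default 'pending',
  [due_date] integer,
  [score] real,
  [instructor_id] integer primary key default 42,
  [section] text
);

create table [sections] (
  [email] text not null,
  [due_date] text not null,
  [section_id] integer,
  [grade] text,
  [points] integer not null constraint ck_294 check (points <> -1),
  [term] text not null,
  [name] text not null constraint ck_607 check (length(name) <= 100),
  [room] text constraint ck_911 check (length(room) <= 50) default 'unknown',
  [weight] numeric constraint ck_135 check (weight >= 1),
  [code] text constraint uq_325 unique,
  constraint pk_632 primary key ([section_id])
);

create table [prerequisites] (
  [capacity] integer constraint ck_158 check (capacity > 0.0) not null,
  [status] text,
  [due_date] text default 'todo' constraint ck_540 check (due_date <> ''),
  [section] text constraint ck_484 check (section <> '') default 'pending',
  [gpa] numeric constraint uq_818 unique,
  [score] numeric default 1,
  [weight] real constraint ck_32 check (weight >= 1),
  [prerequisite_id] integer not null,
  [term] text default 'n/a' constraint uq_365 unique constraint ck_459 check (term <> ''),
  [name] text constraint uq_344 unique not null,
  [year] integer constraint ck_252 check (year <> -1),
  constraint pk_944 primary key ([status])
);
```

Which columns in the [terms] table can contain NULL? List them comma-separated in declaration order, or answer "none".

- email: no NOT NULL constraint applies → nullable.
- year: part of the PRIMARY KEY, which implies NOT NULL → not nullable.
- score: declared NOT NULL → not nullable.
- status: CHECK does not forbid NULL (a CHECK constraint passes when its expression is NULL) → nullable.
- capacity: CHECK does not forbid NULL (a CHECK constraint passes when its expression is NULL) → nullable.
- code: CHECK does not forbid NULL (a CHECK constraint passes when its expression is NULL) → nullable.
- points: UNIQUE does not imply NOT NULL → nullable.
- name: no NOT NULL constraint applies → nullable.
- section: no NOT NULL constraint applies → nullable.
- gpa: CHECK does not forbid NULL (a CHECK constraint passes when its expression is NULL) → nullable.
- term_id: declared NOT NULL → not nullable.

email, status, capacity, code, points, name, section, gpa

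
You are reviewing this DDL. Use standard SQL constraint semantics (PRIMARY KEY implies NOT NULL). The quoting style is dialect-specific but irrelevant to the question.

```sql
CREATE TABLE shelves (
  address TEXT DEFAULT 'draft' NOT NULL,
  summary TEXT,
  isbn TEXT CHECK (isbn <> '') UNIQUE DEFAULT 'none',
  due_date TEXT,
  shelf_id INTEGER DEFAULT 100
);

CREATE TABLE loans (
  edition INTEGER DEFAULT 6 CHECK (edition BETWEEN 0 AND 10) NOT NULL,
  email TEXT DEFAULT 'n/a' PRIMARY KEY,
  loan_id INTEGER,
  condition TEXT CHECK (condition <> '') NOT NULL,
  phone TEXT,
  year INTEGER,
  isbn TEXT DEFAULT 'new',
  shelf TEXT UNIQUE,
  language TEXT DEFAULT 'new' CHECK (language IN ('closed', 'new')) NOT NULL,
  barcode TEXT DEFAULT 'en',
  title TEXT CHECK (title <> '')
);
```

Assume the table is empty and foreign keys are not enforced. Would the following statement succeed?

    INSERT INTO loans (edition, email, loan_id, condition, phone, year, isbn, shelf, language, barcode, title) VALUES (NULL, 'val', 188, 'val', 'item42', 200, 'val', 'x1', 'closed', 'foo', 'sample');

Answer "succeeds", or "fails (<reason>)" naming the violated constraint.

fails (NOT NULL on edition)

edition is explicitly set to NULL, but edition is declared NOT NULL.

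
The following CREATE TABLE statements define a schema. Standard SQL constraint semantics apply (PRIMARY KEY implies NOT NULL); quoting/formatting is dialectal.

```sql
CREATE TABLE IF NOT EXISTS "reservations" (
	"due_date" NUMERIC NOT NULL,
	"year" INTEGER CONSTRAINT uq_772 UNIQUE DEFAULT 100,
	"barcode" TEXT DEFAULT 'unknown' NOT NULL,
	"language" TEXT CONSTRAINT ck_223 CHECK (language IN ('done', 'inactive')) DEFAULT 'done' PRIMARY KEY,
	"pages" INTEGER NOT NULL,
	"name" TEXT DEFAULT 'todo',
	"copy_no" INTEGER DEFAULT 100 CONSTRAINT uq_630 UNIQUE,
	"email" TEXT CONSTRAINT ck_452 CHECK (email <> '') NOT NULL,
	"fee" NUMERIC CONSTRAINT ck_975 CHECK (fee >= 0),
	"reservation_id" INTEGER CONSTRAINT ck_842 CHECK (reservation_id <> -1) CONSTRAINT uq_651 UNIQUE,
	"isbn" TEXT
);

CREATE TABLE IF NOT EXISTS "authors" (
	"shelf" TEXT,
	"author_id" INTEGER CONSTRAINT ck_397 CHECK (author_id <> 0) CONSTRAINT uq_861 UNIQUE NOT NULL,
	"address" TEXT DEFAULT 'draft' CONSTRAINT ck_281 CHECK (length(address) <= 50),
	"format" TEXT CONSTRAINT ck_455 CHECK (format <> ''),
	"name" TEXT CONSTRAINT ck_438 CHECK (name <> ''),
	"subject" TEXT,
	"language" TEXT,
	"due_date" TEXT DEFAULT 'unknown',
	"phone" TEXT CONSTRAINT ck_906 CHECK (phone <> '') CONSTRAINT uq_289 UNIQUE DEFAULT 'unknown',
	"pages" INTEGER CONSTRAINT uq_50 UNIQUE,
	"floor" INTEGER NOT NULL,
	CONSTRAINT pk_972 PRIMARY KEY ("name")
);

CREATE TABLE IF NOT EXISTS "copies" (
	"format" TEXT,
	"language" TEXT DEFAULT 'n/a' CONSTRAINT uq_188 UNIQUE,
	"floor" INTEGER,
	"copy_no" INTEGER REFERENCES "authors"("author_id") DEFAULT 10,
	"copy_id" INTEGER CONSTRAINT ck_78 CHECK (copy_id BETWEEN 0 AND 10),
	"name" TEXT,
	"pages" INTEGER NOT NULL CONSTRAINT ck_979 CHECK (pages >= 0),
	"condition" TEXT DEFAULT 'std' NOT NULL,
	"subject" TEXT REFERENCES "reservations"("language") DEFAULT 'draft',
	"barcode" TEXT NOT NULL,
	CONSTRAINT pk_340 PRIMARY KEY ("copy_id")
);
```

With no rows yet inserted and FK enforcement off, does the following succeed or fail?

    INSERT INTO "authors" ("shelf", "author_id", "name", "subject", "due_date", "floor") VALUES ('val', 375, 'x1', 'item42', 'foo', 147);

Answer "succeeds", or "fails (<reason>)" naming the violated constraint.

NOT NULL columns: author_id is supplied; floor is supplied; name is supplied.
CHECK constraints: 375 satisfies (author_id <> 0); 'x1' satisfies (name <> '').
No constraint is violated.

succeeds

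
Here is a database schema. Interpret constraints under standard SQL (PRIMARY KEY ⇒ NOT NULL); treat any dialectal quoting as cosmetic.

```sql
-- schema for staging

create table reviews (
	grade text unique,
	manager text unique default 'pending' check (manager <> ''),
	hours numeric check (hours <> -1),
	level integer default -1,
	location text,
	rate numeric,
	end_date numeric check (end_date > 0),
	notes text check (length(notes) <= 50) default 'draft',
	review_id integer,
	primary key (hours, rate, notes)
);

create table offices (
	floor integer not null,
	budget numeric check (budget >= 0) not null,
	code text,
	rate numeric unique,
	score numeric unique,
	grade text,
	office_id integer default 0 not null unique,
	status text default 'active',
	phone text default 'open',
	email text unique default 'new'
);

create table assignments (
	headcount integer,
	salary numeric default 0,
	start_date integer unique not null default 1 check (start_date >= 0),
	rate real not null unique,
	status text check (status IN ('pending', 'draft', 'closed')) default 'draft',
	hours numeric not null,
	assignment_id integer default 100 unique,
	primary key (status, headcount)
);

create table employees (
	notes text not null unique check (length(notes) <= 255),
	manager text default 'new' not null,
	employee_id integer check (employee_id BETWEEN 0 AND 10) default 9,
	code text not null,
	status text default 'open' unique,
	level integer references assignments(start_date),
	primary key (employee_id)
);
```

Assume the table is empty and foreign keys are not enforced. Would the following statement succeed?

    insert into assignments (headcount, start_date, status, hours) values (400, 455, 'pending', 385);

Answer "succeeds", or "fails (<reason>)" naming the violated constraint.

rate is omitted from the column list and has no DEFAULT, so it would receive NULL.
But rate is declared NOT NULL.

fails (NOT NULL on rate)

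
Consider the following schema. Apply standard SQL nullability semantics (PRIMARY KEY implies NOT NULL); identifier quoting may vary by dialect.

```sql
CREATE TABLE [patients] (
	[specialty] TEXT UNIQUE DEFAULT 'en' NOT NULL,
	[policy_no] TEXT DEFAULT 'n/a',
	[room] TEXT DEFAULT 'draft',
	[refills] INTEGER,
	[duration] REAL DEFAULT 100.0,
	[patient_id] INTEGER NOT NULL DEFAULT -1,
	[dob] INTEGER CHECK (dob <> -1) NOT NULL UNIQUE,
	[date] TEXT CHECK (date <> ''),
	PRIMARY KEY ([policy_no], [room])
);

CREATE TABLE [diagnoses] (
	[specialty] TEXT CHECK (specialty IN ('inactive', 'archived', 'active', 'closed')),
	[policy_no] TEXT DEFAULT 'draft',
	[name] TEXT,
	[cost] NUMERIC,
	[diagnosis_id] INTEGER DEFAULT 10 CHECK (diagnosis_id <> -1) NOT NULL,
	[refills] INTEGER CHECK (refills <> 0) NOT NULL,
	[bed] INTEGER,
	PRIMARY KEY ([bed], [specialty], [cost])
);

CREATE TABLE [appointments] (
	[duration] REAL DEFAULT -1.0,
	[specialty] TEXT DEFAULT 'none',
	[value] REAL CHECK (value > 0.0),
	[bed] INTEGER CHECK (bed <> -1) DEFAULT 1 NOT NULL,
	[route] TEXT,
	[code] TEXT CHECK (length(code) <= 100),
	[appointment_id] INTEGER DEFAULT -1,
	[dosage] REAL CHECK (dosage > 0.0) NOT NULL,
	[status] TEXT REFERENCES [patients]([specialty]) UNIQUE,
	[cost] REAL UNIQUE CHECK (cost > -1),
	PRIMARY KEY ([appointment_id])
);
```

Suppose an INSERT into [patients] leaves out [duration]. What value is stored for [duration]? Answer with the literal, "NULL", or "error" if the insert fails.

100.0

duration has an explicit DEFAULT 100.0.
When the column is omitted from an INSERT, that default is used.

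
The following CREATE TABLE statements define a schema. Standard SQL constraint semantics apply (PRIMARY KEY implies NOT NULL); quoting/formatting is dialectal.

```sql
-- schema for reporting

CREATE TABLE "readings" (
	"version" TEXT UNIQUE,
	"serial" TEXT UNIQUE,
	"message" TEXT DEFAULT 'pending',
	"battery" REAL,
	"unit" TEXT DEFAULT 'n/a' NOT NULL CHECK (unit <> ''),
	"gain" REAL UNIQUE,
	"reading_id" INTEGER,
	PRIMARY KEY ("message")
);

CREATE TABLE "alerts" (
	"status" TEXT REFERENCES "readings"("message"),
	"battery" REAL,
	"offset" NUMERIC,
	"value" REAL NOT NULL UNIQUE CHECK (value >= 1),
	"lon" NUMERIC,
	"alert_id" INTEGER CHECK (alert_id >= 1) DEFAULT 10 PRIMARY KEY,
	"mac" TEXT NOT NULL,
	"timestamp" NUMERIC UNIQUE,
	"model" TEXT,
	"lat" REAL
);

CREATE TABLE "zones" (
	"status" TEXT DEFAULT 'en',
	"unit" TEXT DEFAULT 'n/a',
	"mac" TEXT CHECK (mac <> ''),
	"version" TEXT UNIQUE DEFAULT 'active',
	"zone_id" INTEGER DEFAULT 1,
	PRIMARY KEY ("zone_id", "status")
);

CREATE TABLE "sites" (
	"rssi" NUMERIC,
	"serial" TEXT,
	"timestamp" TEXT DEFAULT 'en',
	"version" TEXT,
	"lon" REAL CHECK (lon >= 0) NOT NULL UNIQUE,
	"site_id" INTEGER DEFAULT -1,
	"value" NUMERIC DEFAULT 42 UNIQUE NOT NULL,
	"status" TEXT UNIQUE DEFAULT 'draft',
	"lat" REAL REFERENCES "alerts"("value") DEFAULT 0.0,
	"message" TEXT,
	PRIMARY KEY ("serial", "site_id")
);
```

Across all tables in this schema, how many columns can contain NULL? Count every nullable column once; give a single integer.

21

readings: 5 nullable (version, serial, battery, gain, reading_id — PK (message) and explicit NOT NULL columns excluded).
alerts: 7 nullable (status, battery, offset, lon, timestamp, model, lat — PK (alert_id) and explicit NOT NULL columns excluded).
zones: 3 nullable (unit, mac, version — PK (zone_id, status) and explicit NOT NULL columns excluded).
sites: 6 nullable (rssi, timestamp, version, status, lat, message — PK (serial, site_id) and explicit NOT NULL columns excluded).
Total: 5 + 7 + 3 + 6 = 21.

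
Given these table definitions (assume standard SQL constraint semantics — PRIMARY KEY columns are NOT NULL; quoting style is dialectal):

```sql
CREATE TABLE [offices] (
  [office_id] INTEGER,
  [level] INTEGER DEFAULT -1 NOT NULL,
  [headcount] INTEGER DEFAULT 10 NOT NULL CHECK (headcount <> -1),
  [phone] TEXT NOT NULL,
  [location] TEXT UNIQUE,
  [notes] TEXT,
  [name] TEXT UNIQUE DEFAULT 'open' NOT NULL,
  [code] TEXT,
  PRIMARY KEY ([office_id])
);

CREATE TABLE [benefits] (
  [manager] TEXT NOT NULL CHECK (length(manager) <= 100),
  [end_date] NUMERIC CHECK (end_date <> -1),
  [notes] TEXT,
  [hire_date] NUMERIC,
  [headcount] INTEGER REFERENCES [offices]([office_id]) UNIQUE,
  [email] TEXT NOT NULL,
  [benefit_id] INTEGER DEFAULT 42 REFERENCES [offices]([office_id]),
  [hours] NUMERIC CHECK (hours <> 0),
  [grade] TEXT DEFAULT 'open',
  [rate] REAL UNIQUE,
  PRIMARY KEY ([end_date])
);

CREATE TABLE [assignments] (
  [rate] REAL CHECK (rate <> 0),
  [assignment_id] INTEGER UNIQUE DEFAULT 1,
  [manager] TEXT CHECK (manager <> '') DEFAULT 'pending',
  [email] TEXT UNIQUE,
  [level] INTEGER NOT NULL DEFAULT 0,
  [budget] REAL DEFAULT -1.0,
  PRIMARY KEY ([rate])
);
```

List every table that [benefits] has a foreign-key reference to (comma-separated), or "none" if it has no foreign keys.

offices

- headcount REFERENCES offices(office_id).
- benefit_id REFERENCES offices(office_id).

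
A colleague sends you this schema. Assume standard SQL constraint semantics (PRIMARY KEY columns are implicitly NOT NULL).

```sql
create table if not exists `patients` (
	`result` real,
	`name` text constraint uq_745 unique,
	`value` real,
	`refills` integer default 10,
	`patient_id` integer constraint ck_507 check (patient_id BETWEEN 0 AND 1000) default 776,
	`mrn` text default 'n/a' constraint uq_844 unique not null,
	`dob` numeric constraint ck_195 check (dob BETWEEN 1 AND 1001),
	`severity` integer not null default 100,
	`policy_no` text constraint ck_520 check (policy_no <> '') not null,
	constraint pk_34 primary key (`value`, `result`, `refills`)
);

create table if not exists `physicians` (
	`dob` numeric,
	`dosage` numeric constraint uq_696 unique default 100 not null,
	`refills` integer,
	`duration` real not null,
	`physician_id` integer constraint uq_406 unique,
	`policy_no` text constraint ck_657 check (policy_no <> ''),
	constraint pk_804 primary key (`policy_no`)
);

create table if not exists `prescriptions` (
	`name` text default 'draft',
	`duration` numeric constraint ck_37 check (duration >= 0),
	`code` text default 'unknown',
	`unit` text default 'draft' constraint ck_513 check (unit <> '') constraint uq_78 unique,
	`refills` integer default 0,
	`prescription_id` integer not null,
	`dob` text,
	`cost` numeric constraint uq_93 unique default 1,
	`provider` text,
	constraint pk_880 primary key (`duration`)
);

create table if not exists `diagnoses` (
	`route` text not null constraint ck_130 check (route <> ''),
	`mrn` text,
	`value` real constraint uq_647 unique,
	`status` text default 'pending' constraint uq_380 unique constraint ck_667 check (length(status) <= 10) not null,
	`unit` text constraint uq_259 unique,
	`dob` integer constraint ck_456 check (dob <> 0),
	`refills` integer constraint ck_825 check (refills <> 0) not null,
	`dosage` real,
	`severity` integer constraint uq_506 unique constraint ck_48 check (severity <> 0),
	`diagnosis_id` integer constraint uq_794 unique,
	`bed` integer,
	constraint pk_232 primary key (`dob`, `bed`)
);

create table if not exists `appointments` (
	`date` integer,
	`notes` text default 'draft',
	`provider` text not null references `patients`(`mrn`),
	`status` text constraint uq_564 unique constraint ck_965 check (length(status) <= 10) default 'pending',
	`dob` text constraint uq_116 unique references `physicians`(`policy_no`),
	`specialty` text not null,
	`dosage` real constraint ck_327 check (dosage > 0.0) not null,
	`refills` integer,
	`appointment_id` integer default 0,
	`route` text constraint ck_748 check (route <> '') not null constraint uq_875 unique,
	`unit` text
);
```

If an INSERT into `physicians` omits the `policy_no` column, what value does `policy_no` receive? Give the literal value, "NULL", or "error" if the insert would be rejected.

error

policy_no has no DEFAULT clause.
Omitting it would insert NULL, but it is part of the PRIMARY KEY, so the INSERT fails.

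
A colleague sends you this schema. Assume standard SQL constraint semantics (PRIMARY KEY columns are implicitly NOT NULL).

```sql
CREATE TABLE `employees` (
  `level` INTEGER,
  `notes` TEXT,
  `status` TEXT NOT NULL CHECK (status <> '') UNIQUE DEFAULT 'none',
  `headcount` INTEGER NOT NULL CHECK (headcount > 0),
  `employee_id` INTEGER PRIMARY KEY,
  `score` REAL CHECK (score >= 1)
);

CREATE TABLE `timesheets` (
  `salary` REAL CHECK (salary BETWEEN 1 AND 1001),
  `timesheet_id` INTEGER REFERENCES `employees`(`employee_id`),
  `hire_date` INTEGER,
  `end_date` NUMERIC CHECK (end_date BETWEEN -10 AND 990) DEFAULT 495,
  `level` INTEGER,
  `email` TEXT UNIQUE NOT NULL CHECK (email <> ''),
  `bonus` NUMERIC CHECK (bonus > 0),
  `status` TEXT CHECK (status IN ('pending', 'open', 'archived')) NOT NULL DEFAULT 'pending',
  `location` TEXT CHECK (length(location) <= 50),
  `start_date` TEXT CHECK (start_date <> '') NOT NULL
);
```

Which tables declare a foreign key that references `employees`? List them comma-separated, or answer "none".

timesheets

- timesheets.timesheet_id references employees(employee_id).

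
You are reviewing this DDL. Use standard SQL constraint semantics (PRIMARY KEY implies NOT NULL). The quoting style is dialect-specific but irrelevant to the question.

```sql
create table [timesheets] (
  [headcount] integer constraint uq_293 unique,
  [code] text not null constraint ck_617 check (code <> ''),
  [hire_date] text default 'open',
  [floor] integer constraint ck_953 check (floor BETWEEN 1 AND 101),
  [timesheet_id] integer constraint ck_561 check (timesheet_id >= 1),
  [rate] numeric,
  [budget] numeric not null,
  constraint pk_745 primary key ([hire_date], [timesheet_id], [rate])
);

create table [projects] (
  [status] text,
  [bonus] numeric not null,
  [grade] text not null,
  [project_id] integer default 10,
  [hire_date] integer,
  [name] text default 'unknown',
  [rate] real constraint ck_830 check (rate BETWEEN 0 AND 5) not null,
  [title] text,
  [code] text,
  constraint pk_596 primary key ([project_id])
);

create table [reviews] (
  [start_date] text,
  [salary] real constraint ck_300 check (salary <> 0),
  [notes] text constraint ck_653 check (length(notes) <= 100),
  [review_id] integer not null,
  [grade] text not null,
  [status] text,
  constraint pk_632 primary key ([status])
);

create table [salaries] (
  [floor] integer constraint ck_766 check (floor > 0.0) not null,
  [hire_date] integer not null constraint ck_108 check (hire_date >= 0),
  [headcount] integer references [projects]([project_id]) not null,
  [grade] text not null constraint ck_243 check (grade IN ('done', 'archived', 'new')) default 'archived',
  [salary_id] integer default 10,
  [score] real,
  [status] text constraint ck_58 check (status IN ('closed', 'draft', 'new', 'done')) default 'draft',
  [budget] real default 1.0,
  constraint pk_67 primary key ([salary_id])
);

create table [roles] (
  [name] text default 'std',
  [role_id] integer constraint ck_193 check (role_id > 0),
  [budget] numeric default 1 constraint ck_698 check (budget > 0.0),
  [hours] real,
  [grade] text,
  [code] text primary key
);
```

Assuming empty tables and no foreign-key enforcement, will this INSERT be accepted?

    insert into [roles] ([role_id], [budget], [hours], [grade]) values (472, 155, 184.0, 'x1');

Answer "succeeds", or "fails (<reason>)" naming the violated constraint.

code is omitted from the column list and has no DEFAULT, so it would receive NULL.
But code is part of the PRIMARY KEY (implied NOT NULL).

fails (NOT NULL on code)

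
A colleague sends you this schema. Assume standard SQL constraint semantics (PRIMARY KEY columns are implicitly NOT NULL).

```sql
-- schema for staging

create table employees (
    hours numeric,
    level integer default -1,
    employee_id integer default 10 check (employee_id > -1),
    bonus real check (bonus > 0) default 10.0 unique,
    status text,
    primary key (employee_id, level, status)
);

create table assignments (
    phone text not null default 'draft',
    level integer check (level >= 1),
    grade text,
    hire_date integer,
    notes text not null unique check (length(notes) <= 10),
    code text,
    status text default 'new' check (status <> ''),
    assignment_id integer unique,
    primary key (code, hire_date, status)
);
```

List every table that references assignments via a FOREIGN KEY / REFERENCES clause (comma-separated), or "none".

none

No REFERENCES clause anywhere in the schema names assignments.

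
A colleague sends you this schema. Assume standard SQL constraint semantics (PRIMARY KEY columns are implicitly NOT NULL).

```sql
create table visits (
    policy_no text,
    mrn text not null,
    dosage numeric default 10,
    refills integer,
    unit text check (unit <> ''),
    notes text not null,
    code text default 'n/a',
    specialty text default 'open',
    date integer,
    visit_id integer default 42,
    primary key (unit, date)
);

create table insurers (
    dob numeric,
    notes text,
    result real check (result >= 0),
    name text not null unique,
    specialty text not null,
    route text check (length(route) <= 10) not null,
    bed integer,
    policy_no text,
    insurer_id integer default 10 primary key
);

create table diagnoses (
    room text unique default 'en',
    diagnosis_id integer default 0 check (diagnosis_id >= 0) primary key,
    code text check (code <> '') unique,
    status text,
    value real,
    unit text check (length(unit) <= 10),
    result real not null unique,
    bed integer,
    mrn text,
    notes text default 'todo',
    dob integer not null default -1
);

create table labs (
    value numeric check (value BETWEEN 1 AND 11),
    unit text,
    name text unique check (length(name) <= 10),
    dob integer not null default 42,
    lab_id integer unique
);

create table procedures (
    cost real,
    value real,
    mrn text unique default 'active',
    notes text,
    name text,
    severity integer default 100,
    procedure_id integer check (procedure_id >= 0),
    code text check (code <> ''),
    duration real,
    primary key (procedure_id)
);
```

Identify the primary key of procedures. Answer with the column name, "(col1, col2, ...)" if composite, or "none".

procedure_id

procedure_id is declared PRIMARY KEY as a table-level PRIMARY KEY clause.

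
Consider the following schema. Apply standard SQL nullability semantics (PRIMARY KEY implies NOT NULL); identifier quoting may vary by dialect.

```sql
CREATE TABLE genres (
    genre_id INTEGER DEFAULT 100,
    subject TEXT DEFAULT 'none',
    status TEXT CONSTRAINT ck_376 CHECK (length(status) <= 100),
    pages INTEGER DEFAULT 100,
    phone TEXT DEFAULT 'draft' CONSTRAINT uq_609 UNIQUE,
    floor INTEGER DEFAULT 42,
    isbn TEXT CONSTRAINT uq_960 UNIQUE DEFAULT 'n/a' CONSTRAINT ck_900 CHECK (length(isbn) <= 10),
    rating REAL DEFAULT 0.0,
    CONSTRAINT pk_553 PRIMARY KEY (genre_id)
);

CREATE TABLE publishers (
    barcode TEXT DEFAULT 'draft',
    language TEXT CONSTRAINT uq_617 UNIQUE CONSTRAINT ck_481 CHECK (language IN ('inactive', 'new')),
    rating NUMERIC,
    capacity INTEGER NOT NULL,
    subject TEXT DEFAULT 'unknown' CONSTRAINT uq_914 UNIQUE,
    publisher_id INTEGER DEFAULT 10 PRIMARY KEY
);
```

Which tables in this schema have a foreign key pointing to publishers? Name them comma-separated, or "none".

none

No REFERENCES clause anywhere in the schema names publishers.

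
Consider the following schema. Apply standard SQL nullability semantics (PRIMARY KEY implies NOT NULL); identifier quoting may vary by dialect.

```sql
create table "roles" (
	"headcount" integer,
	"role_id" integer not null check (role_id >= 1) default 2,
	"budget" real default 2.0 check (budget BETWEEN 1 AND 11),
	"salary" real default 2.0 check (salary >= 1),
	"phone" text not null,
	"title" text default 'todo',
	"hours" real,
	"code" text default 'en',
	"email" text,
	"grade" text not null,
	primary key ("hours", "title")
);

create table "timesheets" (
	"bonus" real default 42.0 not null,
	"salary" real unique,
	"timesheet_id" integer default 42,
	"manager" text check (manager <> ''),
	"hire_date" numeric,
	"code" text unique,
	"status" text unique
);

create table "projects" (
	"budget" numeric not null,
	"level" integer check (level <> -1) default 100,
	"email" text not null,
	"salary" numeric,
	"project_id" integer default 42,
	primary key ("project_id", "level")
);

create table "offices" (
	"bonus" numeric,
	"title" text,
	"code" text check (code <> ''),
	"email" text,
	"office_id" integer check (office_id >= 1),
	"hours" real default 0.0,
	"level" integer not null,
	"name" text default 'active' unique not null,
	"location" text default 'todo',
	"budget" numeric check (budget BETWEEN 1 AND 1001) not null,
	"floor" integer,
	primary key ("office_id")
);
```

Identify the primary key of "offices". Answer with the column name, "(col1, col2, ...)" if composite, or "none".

office_id

office_id is declared PRIMARY KEY as a table-level PRIMARY KEY clause.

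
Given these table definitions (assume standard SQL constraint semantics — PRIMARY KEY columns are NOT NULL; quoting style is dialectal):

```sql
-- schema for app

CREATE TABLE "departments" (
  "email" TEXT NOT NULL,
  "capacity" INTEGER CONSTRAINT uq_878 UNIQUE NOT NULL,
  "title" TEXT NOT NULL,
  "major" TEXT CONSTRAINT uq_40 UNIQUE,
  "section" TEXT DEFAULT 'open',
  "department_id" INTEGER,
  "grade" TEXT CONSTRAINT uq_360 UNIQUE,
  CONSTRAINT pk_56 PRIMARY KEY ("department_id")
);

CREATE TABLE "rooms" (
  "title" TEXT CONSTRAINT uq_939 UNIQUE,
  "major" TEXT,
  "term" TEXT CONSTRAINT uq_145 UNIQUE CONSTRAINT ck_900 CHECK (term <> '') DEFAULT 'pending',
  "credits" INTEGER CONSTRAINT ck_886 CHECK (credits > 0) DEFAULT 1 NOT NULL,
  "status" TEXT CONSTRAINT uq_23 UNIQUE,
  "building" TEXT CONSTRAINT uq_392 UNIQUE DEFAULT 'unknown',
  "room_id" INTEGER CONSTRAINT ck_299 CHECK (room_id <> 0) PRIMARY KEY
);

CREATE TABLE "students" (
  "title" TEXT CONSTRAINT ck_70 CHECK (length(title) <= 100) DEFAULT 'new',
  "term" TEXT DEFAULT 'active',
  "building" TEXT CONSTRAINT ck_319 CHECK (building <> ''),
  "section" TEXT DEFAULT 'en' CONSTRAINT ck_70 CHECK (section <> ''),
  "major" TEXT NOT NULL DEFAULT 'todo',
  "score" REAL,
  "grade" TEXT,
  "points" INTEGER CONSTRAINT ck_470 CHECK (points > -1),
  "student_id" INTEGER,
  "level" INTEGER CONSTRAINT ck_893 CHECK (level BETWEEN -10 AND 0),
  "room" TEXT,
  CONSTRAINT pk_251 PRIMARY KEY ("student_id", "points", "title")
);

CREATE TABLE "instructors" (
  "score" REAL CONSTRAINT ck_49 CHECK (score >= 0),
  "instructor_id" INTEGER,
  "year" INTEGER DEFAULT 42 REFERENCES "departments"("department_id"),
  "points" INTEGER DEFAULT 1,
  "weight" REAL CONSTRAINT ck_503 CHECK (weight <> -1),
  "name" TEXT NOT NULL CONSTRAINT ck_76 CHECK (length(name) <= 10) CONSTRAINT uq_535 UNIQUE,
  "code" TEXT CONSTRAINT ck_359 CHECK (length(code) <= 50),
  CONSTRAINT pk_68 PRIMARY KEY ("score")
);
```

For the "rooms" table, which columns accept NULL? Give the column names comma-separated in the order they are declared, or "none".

- title: UNIQUE does not imply NOT NULL → nullable.
- major: no NOT NULL constraint applies → nullable.
- term: CHECK does not forbid NULL (a CHECK constraint passes when its expression is NULL) → nullable.
- credits: declared NOT NULL → not nullable.
- status: UNIQUE does not imply NOT NULL → nullable.
- building: UNIQUE does not imply NOT NULL → nullable.
- room_id: part of the PRIMARY KEY, which implies NOT NULL → not nullable.

title, major, term, status, building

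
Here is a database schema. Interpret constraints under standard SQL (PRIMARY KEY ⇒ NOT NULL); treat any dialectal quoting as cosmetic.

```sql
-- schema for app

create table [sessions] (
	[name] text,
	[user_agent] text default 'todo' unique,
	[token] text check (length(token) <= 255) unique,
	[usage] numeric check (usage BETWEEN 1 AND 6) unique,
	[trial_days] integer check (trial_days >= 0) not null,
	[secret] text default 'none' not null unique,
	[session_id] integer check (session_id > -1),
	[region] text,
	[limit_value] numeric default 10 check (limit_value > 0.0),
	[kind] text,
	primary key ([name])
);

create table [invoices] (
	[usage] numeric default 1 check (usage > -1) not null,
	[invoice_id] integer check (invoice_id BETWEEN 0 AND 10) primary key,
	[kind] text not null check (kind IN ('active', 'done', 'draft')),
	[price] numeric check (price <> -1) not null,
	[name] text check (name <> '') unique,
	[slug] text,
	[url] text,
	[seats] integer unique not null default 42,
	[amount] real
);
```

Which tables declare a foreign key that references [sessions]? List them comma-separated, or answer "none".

none

No REFERENCES clause anywhere in the schema names sessions.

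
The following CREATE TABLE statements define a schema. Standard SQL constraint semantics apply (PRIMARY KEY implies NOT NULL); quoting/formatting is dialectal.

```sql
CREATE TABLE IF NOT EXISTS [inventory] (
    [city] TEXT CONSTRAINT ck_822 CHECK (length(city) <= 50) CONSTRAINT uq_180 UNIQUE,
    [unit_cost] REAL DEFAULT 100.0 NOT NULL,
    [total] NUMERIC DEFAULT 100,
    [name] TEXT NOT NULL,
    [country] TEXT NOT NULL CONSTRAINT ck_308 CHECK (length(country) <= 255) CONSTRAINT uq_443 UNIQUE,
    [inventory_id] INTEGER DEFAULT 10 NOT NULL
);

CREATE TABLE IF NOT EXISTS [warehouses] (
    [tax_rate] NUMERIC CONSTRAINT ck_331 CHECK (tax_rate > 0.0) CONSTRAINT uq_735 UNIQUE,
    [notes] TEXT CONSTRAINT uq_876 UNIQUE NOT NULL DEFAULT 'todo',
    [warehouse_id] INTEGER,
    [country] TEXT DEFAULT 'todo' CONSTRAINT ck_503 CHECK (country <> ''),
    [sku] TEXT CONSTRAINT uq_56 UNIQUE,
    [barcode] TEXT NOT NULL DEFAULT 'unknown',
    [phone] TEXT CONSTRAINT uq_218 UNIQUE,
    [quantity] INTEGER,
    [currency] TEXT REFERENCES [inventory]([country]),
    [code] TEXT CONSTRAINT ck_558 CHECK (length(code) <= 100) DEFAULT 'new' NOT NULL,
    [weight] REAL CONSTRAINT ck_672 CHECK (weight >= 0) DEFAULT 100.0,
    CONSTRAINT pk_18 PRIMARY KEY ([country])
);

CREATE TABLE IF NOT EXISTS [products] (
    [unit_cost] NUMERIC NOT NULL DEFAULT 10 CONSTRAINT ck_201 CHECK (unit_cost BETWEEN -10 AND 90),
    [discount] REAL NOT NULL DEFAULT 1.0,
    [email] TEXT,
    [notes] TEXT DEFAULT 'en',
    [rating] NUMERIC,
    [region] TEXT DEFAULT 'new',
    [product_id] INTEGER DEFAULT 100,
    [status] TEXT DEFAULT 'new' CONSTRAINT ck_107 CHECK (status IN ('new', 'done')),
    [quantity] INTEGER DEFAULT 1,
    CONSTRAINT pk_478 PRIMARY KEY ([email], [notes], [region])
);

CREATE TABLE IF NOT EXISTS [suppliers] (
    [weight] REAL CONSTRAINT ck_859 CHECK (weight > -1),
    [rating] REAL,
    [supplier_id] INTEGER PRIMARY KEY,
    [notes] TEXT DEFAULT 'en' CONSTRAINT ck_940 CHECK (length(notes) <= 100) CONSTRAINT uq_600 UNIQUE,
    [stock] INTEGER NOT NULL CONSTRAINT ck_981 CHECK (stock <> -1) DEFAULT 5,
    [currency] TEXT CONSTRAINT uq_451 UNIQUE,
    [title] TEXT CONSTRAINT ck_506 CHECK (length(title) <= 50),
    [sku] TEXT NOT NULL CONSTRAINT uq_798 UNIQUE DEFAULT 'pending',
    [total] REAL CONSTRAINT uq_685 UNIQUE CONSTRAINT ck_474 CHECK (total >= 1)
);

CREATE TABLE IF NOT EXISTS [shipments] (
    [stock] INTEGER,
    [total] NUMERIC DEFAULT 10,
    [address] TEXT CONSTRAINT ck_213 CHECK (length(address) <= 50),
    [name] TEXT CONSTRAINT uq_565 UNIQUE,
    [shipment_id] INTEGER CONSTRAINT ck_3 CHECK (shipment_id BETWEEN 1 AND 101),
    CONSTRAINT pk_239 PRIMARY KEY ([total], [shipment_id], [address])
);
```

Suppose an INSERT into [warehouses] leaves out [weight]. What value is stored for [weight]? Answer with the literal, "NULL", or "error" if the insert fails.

100.0

weight has an explicit DEFAULT 100.0.
When the column is omitted from an INSERT, that default is used.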